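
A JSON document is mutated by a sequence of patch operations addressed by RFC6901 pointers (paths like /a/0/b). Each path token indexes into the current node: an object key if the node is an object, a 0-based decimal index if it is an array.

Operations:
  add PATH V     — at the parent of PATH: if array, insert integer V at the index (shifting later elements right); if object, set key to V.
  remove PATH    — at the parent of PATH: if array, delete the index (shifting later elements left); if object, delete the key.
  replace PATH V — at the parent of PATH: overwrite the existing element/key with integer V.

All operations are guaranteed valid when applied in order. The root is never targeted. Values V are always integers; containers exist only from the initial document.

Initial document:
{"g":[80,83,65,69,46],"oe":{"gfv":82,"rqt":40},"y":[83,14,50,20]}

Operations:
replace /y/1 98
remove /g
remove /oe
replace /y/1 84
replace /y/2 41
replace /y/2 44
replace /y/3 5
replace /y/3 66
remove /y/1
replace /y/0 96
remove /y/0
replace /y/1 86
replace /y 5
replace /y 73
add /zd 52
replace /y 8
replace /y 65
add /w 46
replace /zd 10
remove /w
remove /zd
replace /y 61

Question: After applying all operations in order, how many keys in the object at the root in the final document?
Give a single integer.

Answer: 1

Derivation:
After op 1 (replace /y/1 98): {"g":[80,83,65,69,46],"oe":{"gfv":82,"rqt":40},"y":[83,98,50,20]}
After op 2 (remove /g): {"oe":{"gfv":82,"rqt":40},"y":[83,98,50,20]}
After op 3 (remove /oe): {"y":[83,98,50,20]}
After op 4 (replace /y/1 84): {"y":[83,84,50,20]}
After op 5 (replace /y/2 41): {"y":[83,84,41,20]}
After op 6 (replace /y/2 44): {"y":[83,84,44,20]}
After op 7 (replace /y/3 5): {"y":[83,84,44,5]}
After op 8 (replace /y/3 66): {"y":[83,84,44,66]}
After op 9 (remove /y/1): {"y":[83,44,66]}
After op 10 (replace /y/0 96): {"y":[96,44,66]}
After op 11 (remove /y/0): {"y":[44,66]}
After op 12 (replace /y/1 86): {"y":[44,86]}
After op 13 (replace /y 5): {"y":5}
After op 14 (replace /y 73): {"y":73}
After op 15 (add /zd 52): {"y":73,"zd":52}
After op 16 (replace /y 8): {"y":8,"zd":52}
After op 17 (replace /y 65): {"y":65,"zd":52}
After op 18 (add /w 46): {"w":46,"y":65,"zd":52}
After op 19 (replace /zd 10): {"w":46,"y":65,"zd":10}
After op 20 (remove /w): {"y":65,"zd":10}
After op 21 (remove /zd): {"y":65}
After op 22 (replace /y 61): {"y":61}
Size at the root: 1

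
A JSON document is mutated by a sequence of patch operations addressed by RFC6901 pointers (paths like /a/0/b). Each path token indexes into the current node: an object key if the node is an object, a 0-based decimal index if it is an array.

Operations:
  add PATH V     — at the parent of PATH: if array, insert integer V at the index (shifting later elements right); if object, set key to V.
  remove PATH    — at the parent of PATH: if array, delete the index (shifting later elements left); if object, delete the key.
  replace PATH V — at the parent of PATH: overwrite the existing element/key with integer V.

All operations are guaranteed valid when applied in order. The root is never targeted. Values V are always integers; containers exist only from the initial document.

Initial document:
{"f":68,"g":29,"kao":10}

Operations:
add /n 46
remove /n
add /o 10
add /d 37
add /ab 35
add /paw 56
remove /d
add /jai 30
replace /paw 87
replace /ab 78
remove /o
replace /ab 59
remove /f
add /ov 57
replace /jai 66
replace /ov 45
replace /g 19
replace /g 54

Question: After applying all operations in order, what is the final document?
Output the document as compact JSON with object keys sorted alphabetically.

Answer: {"ab":59,"g":54,"jai":66,"kao":10,"ov":45,"paw":87}

Derivation:
After op 1 (add /n 46): {"f":68,"g":29,"kao":10,"n":46}
After op 2 (remove /n): {"f":68,"g":29,"kao":10}
After op 3 (add /o 10): {"f":68,"g":29,"kao":10,"o":10}
After op 4 (add /d 37): {"d":37,"f":68,"g":29,"kao":10,"o":10}
After op 5 (add /ab 35): {"ab":35,"d":37,"f":68,"g":29,"kao":10,"o":10}
After op 6 (add /paw 56): {"ab":35,"d":37,"f":68,"g":29,"kao":10,"o":10,"paw":56}
After op 7 (remove /d): {"ab":35,"f":68,"g":29,"kao":10,"o":10,"paw":56}
After op 8 (add /jai 30): {"ab":35,"f":68,"g":29,"jai":30,"kao":10,"o":10,"paw":56}
After op 9 (replace /paw 87): {"ab":35,"f":68,"g":29,"jai":30,"kao":10,"o":10,"paw":87}
After op 10 (replace /ab 78): {"ab":78,"f":68,"g":29,"jai":30,"kao":10,"o":10,"paw":87}
After op 11 (remove /o): {"ab":78,"f":68,"g":29,"jai":30,"kao":10,"paw":87}
After op 12 (replace /ab 59): {"ab":59,"f":68,"g":29,"jai":30,"kao":10,"paw":87}
After op 13 (remove /f): {"ab":59,"g":29,"jai":30,"kao":10,"paw":87}
After op 14 (add /ov 57): {"ab":59,"g":29,"jai":30,"kao":10,"ov":57,"paw":87}
After op 15 (replace /jai 66): {"ab":59,"g":29,"jai":66,"kao":10,"ov":57,"paw":87}
After op 16 (replace /ov 45): {"ab":59,"g":29,"jai":66,"kao":10,"ov":45,"paw":87}
After op 17 (replace /g 19): {"ab":59,"g":19,"jai":66,"kao":10,"ov":45,"paw":87}
After op 18 (replace /g 54): {"ab":59,"g":54,"jai":66,"kao":10,"ov":45,"paw":87}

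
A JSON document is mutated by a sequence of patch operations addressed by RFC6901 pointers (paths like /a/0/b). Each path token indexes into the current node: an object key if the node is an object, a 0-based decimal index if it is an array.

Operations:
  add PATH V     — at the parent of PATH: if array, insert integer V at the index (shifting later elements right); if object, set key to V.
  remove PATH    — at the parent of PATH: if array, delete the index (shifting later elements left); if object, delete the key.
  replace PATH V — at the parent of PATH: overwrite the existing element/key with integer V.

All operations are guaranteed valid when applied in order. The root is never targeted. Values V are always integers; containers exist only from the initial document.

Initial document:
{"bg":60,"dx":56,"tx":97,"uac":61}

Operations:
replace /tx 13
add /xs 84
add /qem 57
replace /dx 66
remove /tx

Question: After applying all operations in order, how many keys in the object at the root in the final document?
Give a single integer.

Answer: 5

Derivation:
After op 1 (replace /tx 13): {"bg":60,"dx":56,"tx":13,"uac":61}
After op 2 (add /xs 84): {"bg":60,"dx":56,"tx":13,"uac":61,"xs":84}
After op 3 (add /qem 57): {"bg":60,"dx":56,"qem":57,"tx":13,"uac":61,"xs":84}
After op 4 (replace /dx 66): {"bg":60,"dx":66,"qem":57,"tx":13,"uac":61,"xs":84}
After op 5 (remove /tx): {"bg":60,"dx":66,"qem":57,"uac":61,"xs":84}
Size at the root: 5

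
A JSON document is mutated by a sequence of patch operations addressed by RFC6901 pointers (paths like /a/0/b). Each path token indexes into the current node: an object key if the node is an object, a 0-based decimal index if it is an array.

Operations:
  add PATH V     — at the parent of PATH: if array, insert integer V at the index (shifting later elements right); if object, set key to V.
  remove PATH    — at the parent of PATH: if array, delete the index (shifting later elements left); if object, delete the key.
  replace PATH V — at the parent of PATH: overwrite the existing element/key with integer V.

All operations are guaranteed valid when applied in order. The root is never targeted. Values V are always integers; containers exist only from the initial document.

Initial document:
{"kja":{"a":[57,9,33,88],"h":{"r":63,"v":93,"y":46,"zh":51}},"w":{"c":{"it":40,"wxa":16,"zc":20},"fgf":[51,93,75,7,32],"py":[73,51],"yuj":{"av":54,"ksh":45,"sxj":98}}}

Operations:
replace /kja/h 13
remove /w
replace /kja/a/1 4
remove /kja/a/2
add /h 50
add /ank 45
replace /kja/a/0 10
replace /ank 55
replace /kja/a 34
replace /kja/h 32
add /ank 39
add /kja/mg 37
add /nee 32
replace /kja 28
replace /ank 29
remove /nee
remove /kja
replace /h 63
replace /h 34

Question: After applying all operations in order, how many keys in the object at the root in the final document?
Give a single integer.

Answer: 2

Derivation:
After op 1 (replace /kja/h 13): {"kja":{"a":[57,9,33,88],"h":13},"w":{"c":{"it":40,"wxa":16,"zc":20},"fgf":[51,93,75,7,32],"py":[73,51],"yuj":{"av":54,"ksh":45,"sxj":98}}}
After op 2 (remove /w): {"kja":{"a":[57,9,33,88],"h":13}}
After op 3 (replace /kja/a/1 4): {"kja":{"a":[57,4,33,88],"h":13}}
After op 4 (remove /kja/a/2): {"kja":{"a":[57,4,88],"h":13}}
After op 5 (add /h 50): {"h":50,"kja":{"a":[57,4,88],"h":13}}
After op 6 (add /ank 45): {"ank":45,"h":50,"kja":{"a":[57,4,88],"h":13}}
After op 7 (replace /kja/a/0 10): {"ank":45,"h":50,"kja":{"a":[10,4,88],"h":13}}
After op 8 (replace /ank 55): {"ank":55,"h":50,"kja":{"a":[10,4,88],"h":13}}
After op 9 (replace /kja/a 34): {"ank":55,"h":50,"kja":{"a":34,"h":13}}
After op 10 (replace /kja/h 32): {"ank":55,"h":50,"kja":{"a":34,"h":32}}
After op 11 (add /ank 39): {"ank":39,"h":50,"kja":{"a":34,"h":32}}
After op 12 (add /kja/mg 37): {"ank":39,"h":50,"kja":{"a":34,"h":32,"mg":37}}
After op 13 (add /nee 32): {"ank":39,"h":50,"kja":{"a":34,"h":32,"mg":37},"nee":32}
After op 14 (replace /kja 28): {"ank":39,"h":50,"kja":28,"nee":32}
After op 15 (replace /ank 29): {"ank":29,"h":50,"kja":28,"nee":32}
After op 16 (remove /nee): {"ank":29,"h":50,"kja":28}
After op 17 (remove /kja): {"ank":29,"h":50}
After op 18 (replace /h 63): {"ank":29,"h":63}
After op 19 (replace /h 34): {"ank":29,"h":34}
Size at the root: 2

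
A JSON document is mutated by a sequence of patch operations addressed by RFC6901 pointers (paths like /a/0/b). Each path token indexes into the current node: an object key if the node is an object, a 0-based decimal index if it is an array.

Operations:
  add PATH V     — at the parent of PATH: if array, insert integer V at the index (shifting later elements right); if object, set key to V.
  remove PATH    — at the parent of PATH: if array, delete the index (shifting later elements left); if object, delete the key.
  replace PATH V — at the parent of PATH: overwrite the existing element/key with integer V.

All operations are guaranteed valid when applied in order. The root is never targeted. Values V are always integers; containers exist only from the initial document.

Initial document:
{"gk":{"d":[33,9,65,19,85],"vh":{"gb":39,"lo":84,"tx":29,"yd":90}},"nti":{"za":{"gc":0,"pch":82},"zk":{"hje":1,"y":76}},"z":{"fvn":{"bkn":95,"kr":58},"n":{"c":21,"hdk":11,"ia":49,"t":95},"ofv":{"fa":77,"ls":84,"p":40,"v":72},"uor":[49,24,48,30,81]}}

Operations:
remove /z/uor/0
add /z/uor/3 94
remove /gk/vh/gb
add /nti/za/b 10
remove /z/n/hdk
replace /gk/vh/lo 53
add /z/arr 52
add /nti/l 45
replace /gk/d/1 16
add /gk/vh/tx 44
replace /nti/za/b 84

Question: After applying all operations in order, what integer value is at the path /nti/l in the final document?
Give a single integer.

After op 1 (remove /z/uor/0): {"gk":{"d":[33,9,65,19,85],"vh":{"gb":39,"lo":84,"tx":29,"yd":90}},"nti":{"za":{"gc":0,"pch":82},"zk":{"hje":1,"y":76}},"z":{"fvn":{"bkn":95,"kr":58},"n":{"c":21,"hdk":11,"ia":49,"t":95},"ofv":{"fa":77,"ls":84,"p":40,"v":72},"uor":[24,48,30,81]}}
After op 2 (add /z/uor/3 94): {"gk":{"d":[33,9,65,19,85],"vh":{"gb":39,"lo":84,"tx":29,"yd":90}},"nti":{"za":{"gc":0,"pch":82},"zk":{"hje":1,"y":76}},"z":{"fvn":{"bkn":95,"kr":58},"n":{"c":21,"hdk":11,"ia":49,"t":95},"ofv":{"fa":77,"ls":84,"p":40,"v":72},"uor":[24,48,30,94,81]}}
After op 3 (remove /gk/vh/gb): {"gk":{"d":[33,9,65,19,85],"vh":{"lo":84,"tx":29,"yd":90}},"nti":{"za":{"gc":0,"pch":82},"zk":{"hje":1,"y":76}},"z":{"fvn":{"bkn":95,"kr":58},"n":{"c":21,"hdk":11,"ia":49,"t":95},"ofv":{"fa":77,"ls":84,"p":40,"v":72},"uor":[24,48,30,94,81]}}
After op 4 (add /nti/za/b 10): {"gk":{"d":[33,9,65,19,85],"vh":{"lo":84,"tx":29,"yd":90}},"nti":{"za":{"b":10,"gc":0,"pch":82},"zk":{"hje":1,"y":76}},"z":{"fvn":{"bkn":95,"kr":58},"n":{"c":21,"hdk":11,"ia":49,"t":95},"ofv":{"fa":77,"ls":84,"p":40,"v":72},"uor":[24,48,30,94,81]}}
After op 5 (remove /z/n/hdk): {"gk":{"d":[33,9,65,19,85],"vh":{"lo":84,"tx":29,"yd":90}},"nti":{"za":{"b":10,"gc":0,"pch":82},"zk":{"hje":1,"y":76}},"z":{"fvn":{"bkn":95,"kr":58},"n":{"c":21,"ia":49,"t":95},"ofv":{"fa":77,"ls":84,"p":40,"v":72},"uor":[24,48,30,94,81]}}
After op 6 (replace /gk/vh/lo 53): {"gk":{"d":[33,9,65,19,85],"vh":{"lo":53,"tx":29,"yd":90}},"nti":{"za":{"b":10,"gc":0,"pch":82},"zk":{"hje":1,"y":76}},"z":{"fvn":{"bkn":95,"kr":58},"n":{"c":21,"ia":49,"t":95},"ofv":{"fa":77,"ls":84,"p":40,"v":72},"uor":[24,48,30,94,81]}}
After op 7 (add /z/arr 52): {"gk":{"d":[33,9,65,19,85],"vh":{"lo":53,"tx":29,"yd":90}},"nti":{"za":{"b":10,"gc":0,"pch":82},"zk":{"hje":1,"y":76}},"z":{"arr":52,"fvn":{"bkn":95,"kr":58},"n":{"c":21,"ia":49,"t":95},"ofv":{"fa":77,"ls":84,"p":40,"v":72},"uor":[24,48,30,94,81]}}
After op 8 (add /nti/l 45): {"gk":{"d":[33,9,65,19,85],"vh":{"lo":53,"tx":29,"yd":90}},"nti":{"l":45,"za":{"b":10,"gc":0,"pch":82},"zk":{"hje":1,"y":76}},"z":{"arr":52,"fvn":{"bkn":95,"kr":58},"n":{"c":21,"ia":49,"t":95},"ofv":{"fa":77,"ls":84,"p":40,"v":72},"uor":[24,48,30,94,81]}}
After op 9 (replace /gk/d/1 16): {"gk":{"d":[33,16,65,19,85],"vh":{"lo":53,"tx":29,"yd":90}},"nti":{"l":45,"za":{"b":10,"gc":0,"pch":82},"zk":{"hje":1,"y":76}},"z":{"arr":52,"fvn":{"bkn":95,"kr":58},"n":{"c":21,"ia":49,"t":95},"ofv":{"fa":77,"ls":84,"p":40,"v":72},"uor":[24,48,30,94,81]}}
After op 10 (add /gk/vh/tx 44): {"gk":{"d":[33,16,65,19,85],"vh":{"lo":53,"tx":44,"yd":90}},"nti":{"l":45,"za":{"b":10,"gc":0,"pch":82},"zk":{"hje":1,"y":76}},"z":{"arr":52,"fvn":{"bkn":95,"kr":58},"n":{"c":21,"ia":49,"t":95},"ofv":{"fa":77,"ls":84,"p":40,"v":72},"uor":[24,48,30,94,81]}}
After op 11 (replace /nti/za/b 84): {"gk":{"d":[33,16,65,19,85],"vh":{"lo":53,"tx":44,"yd":90}},"nti":{"l":45,"za":{"b":84,"gc":0,"pch":82},"zk":{"hje":1,"y":76}},"z":{"arr":52,"fvn":{"bkn":95,"kr":58},"n":{"c":21,"ia":49,"t":95},"ofv":{"fa":77,"ls":84,"p":40,"v":72},"uor":[24,48,30,94,81]}}
Value at /nti/l: 45

Answer: 45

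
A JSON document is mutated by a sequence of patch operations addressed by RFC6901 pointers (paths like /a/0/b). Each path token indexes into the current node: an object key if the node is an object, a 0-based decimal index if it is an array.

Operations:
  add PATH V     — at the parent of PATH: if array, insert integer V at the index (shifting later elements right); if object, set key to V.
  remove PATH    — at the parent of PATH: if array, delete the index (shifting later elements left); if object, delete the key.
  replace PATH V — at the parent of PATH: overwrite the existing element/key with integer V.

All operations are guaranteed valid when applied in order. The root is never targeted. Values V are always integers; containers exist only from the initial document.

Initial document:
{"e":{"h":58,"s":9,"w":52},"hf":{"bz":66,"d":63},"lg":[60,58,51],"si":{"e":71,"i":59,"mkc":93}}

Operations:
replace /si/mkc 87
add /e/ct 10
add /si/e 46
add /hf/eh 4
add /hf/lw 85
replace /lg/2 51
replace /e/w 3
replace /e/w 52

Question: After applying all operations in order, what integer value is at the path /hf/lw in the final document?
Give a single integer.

Answer: 85

Derivation:
After op 1 (replace /si/mkc 87): {"e":{"h":58,"s":9,"w":52},"hf":{"bz":66,"d":63},"lg":[60,58,51],"si":{"e":71,"i":59,"mkc":87}}
After op 2 (add /e/ct 10): {"e":{"ct":10,"h":58,"s":9,"w":52},"hf":{"bz":66,"d":63},"lg":[60,58,51],"si":{"e":71,"i":59,"mkc":87}}
After op 3 (add /si/e 46): {"e":{"ct":10,"h":58,"s":9,"w":52},"hf":{"bz":66,"d":63},"lg":[60,58,51],"si":{"e":46,"i":59,"mkc":87}}
After op 4 (add /hf/eh 4): {"e":{"ct":10,"h":58,"s":9,"w":52},"hf":{"bz":66,"d":63,"eh":4},"lg":[60,58,51],"si":{"e":46,"i":59,"mkc":87}}
After op 5 (add /hf/lw 85): {"e":{"ct":10,"h":58,"s":9,"w":52},"hf":{"bz":66,"d":63,"eh":4,"lw":85},"lg":[60,58,51],"si":{"e":46,"i":59,"mkc":87}}
After op 6 (replace /lg/2 51): {"e":{"ct":10,"h":58,"s":9,"w":52},"hf":{"bz":66,"d":63,"eh":4,"lw":85},"lg":[60,58,51],"si":{"e":46,"i":59,"mkc":87}}
After op 7 (replace /e/w 3): {"e":{"ct":10,"h":58,"s":9,"w":3},"hf":{"bz":66,"d":63,"eh":4,"lw":85},"lg":[60,58,51],"si":{"e":46,"i":59,"mkc":87}}
After op 8 (replace /e/w 52): {"e":{"ct":10,"h":58,"s":9,"w":52},"hf":{"bz":66,"d":63,"eh":4,"lw":85},"lg":[60,58,51],"si":{"e":46,"i":59,"mkc":87}}
Value at /hf/lw: 85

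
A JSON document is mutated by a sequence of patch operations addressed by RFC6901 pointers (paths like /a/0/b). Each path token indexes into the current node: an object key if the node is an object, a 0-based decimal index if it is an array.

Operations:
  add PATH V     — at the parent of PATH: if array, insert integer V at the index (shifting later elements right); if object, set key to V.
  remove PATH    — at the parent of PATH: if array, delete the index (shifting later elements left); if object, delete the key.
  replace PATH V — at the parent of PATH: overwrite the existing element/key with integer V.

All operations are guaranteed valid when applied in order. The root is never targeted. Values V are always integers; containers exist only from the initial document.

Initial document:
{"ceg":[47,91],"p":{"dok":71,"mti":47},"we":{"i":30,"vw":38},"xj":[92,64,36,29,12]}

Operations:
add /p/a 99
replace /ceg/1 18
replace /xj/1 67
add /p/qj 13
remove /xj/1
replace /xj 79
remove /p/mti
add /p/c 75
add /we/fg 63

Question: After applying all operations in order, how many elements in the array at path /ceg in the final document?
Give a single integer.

After op 1 (add /p/a 99): {"ceg":[47,91],"p":{"a":99,"dok":71,"mti":47},"we":{"i":30,"vw":38},"xj":[92,64,36,29,12]}
After op 2 (replace /ceg/1 18): {"ceg":[47,18],"p":{"a":99,"dok":71,"mti":47},"we":{"i":30,"vw":38},"xj":[92,64,36,29,12]}
After op 3 (replace /xj/1 67): {"ceg":[47,18],"p":{"a":99,"dok":71,"mti":47},"we":{"i":30,"vw":38},"xj":[92,67,36,29,12]}
After op 4 (add /p/qj 13): {"ceg":[47,18],"p":{"a":99,"dok":71,"mti":47,"qj":13},"we":{"i":30,"vw":38},"xj":[92,67,36,29,12]}
After op 5 (remove /xj/1): {"ceg":[47,18],"p":{"a":99,"dok":71,"mti":47,"qj":13},"we":{"i":30,"vw":38},"xj":[92,36,29,12]}
After op 6 (replace /xj 79): {"ceg":[47,18],"p":{"a":99,"dok":71,"mti":47,"qj":13},"we":{"i":30,"vw":38},"xj":79}
After op 7 (remove /p/mti): {"ceg":[47,18],"p":{"a":99,"dok":71,"qj":13},"we":{"i":30,"vw":38},"xj":79}
After op 8 (add /p/c 75): {"ceg":[47,18],"p":{"a":99,"c":75,"dok":71,"qj":13},"we":{"i":30,"vw":38},"xj":79}
After op 9 (add /we/fg 63): {"ceg":[47,18],"p":{"a":99,"c":75,"dok":71,"qj":13},"we":{"fg":63,"i":30,"vw":38},"xj":79}
Size at path /ceg: 2

Answer: 2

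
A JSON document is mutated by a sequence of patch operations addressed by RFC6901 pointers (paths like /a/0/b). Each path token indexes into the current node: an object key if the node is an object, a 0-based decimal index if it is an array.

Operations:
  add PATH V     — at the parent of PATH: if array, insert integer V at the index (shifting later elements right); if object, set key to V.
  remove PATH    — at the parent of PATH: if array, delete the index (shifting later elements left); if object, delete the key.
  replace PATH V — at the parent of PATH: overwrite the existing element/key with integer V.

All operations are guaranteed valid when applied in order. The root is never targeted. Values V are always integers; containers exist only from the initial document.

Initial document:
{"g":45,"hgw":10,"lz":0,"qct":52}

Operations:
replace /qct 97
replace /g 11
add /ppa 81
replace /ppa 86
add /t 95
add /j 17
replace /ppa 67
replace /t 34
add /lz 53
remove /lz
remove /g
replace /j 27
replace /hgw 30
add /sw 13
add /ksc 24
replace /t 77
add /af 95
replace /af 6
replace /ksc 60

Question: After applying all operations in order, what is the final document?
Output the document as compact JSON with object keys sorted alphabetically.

After op 1 (replace /qct 97): {"g":45,"hgw":10,"lz":0,"qct":97}
After op 2 (replace /g 11): {"g":11,"hgw":10,"lz":0,"qct":97}
After op 3 (add /ppa 81): {"g":11,"hgw":10,"lz":0,"ppa":81,"qct":97}
After op 4 (replace /ppa 86): {"g":11,"hgw":10,"lz":0,"ppa":86,"qct":97}
After op 5 (add /t 95): {"g":11,"hgw":10,"lz":0,"ppa":86,"qct":97,"t":95}
After op 6 (add /j 17): {"g":11,"hgw":10,"j":17,"lz":0,"ppa":86,"qct":97,"t":95}
After op 7 (replace /ppa 67): {"g":11,"hgw":10,"j":17,"lz":0,"ppa":67,"qct":97,"t":95}
After op 8 (replace /t 34): {"g":11,"hgw":10,"j":17,"lz":0,"ppa":67,"qct":97,"t":34}
After op 9 (add /lz 53): {"g":11,"hgw":10,"j":17,"lz":53,"ppa":67,"qct":97,"t":34}
After op 10 (remove /lz): {"g":11,"hgw":10,"j":17,"ppa":67,"qct":97,"t":34}
After op 11 (remove /g): {"hgw":10,"j":17,"ppa":67,"qct":97,"t":34}
After op 12 (replace /j 27): {"hgw":10,"j":27,"ppa":67,"qct":97,"t":34}
After op 13 (replace /hgw 30): {"hgw":30,"j":27,"ppa":67,"qct":97,"t":34}
After op 14 (add /sw 13): {"hgw":30,"j":27,"ppa":67,"qct":97,"sw":13,"t":34}
After op 15 (add /ksc 24): {"hgw":30,"j":27,"ksc":24,"ppa":67,"qct":97,"sw":13,"t":34}
After op 16 (replace /t 77): {"hgw":30,"j":27,"ksc":24,"ppa":67,"qct":97,"sw":13,"t":77}
After op 17 (add /af 95): {"af":95,"hgw":30,"j":27,"ksc":24,"ppa":67,"qct":97,"sw":13,"t":77}
After op 18 (replace /af 6): {"af":6,"hgw":30,"j":27,"ksc":24,"ppa":67,"qct":97,"sw":13,"t":77}
After op 19 (replace /ksc 60): {"af":6,"hgw":30,"j":27,"ksc":60,"ppa":67,"qct":97,"sw":13,"t":77}

Answer: {"af":6,"hgw":30,"j":27,"ksc":60,"ppa":67,"qct":97,"sw":13,"t":77}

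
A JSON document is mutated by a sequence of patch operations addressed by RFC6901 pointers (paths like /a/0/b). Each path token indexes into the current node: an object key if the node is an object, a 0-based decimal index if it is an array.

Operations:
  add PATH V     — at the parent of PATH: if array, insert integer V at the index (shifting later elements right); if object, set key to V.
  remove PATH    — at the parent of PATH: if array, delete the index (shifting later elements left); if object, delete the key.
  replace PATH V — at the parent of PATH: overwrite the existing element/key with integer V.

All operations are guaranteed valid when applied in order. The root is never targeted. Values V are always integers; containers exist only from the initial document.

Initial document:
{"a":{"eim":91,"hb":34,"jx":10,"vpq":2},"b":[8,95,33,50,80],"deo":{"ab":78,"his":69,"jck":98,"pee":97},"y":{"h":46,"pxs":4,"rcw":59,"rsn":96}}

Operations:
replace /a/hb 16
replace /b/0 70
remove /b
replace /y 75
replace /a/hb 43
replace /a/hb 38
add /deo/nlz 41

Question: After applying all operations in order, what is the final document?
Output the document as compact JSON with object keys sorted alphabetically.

Answer: {"a":{"eim":91,"hb":38,"jx":10,"vpq":2},"deo":{"ab":78,"his":69,"jck":98,"nlz":41,"pee":97},"y":75}

Derivation:
After op 1 (replace /a/hb 16): {"a":{"eim":91,"hb":16,"jx":10,"vpq":2},"b":[8,95,33,50,80],"deo":{"ab":78,"his":69,"jck":98,"pee":97},"y":{"h":46,"pxs":4,"rcw":59,"rsn":96}}
After op 2 (replace /b/0 70): {"a":{"eim":91,"hb":16,"jx":10,"vpq":2},"b":[70,95,33,50,80],"deo":{"ab":78,"his":69,"jck":98,"pee":97},"y":{"h":46,"pxs":4,"rcw":59,"rsn":96}}
After op 3 (remove /b): {"a":{"eim":91,"hb":16,"jx":10,"vpq":2},"deo":{"ab":78,"his":69,"jck":98,"pee":97},"y":{"h":46,"pxs":4,"rcw":59,"rsn":96}}
After op 4 (replace /y 75): {"a":{"eim":91,"hb":16,"jx":10,"vpq":2},"deo":{"ab":78,"his":69,"jck":98,"pee":97},"y":75}
After op 5 (replace /a/hb 43): {"a":{"eim":91,"hb":43,"jx":10,"vpq":2},"deo":{"ab":78,"his":69,"jck":98,"pee":97},"y":75}
After op 6 (replace /a/hb 38): {"a":{"eim":91,"hb":38,"jx":10,"vpq":2},"deo":{"ab":78,"his":69,"jck":98,"pee":97},"y":75}
After op 7 (add /deo/nlz 41): {"a":{"eim":91,"hb":38,"jx":10,"vpq":2},"deo":{"ab":78,"his":69,"jck":98,"nlz":41,"pee":97},"y":75}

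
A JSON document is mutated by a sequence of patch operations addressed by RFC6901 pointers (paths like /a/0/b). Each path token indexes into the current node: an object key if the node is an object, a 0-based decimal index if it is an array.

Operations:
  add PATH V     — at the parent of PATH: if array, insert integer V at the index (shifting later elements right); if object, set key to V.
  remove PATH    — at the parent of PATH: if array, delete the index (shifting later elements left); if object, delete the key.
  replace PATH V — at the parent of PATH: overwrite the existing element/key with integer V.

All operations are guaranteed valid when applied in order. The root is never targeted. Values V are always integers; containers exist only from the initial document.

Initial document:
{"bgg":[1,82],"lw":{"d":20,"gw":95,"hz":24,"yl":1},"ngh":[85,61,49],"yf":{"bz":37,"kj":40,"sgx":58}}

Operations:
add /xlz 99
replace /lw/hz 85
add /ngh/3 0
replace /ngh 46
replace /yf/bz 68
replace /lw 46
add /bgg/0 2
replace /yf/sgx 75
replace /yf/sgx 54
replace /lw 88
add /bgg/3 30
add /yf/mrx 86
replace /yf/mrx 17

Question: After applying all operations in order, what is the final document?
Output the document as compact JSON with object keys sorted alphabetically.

After op 1 (add /xlz 99): {"bgg":[1,82],"lw":{"d":20,"gw":95,"hz":24,"yl":1},"ngh":[85,61,49],"xlz":99,"yf":{"bz":37,"kj":40,"sgx":58}}
After op 2 (replace /lw/hz 85): {"bgg":[1,82],"lw":{"d":20,"gw":95,"hz":85,"yl":1},"ngh":[85,61,49],"xlz":99,"yf":{"bz":37,"kj":40,"sgx":58}}
After op 3 (add /ngh/3 0): {"bgg":[1,82],"lw":{"d":20,"gw":95,"hz":85,"yl":1},"ngh":[85,61,49,0],"xlz":99,"yf":{"bz":37,"kj":40,"sgx":58}}
After op 4 (replace /ngh 46): {"bgg":[1,82],"lw":{"d":20,"gw":95,"hz":85,"yl":1},"ngh":46,"xlz":99,"yf":{"bz":37,"kj":40,"sgx":58}}
After op 5 (replace /yf/bz 68): {"bgg":[1,82],"lw":{"d":20,"gw":95,"hz":85,"yl":1},"ngh":46,"xlz":99,"yf":{"bz":68,"kj":40,"sgx":58}}
After op 6 (replace /lw 46): {"bgg":[1,82],"lw":46,"ngh":46,"xlz":99,"yf":{"bz":68,"kj":40,"sgx":58}}
After op 7 (add /bgg/0 2): {"bgg":[2,1,82],"lw":46,"ngh":46,"xlz":99,"yf":{"bz":68,"kj":40,"sgx":58}}
After op 8 (replace /yf/sgx 75): {"bgg":[2,1,82],"lw":46,"ngh":46,"xlz":99,"yf":{"bz":68,"kj":40,"sgx":75}}
After op 9 (replace /yf/sgx 54): {"bgg":[2,1,82],"lw":46,"ngh":46,"xlz":99,"yf":{"bz":68,"kj":40,"sgx":54}}
After op 10 (replace /lw 88): {"bgg":[2,1,82],"lw":88,"ngh":46,"xlz":99,"yf":{"bz":68,"kj":40,"sgx":54}}
After op 11 (add /bgg/3 30): {"bgg":[2,1,82,30],"lw":88,"ngh":46,"xlz":99,"yf":{"bz":68,"kj":40,"sgx":54}}
After op 12 (add /yf/mrx 86): {"bgg":[2,1,82,30],"lw":88,"ngh":46,"xlz":99,"yf":{"bz":68,"kj":40,"mrx":86,"sgx":54}}
After op 13 (replace /yf/mrx 17): {"bgg":[2,1,82,30],"lw":88,"ngh":46,"xlz":99,"yf":{"bz":68,"kj":40,"mrx":17,"sgx":54}}

Answer: {"bgg":[2,1,82,30],"lw":88,"ngh":46,"xlz":99,"yf":{"bz":68,"kj":40,"mrx":17,"sgx":54}}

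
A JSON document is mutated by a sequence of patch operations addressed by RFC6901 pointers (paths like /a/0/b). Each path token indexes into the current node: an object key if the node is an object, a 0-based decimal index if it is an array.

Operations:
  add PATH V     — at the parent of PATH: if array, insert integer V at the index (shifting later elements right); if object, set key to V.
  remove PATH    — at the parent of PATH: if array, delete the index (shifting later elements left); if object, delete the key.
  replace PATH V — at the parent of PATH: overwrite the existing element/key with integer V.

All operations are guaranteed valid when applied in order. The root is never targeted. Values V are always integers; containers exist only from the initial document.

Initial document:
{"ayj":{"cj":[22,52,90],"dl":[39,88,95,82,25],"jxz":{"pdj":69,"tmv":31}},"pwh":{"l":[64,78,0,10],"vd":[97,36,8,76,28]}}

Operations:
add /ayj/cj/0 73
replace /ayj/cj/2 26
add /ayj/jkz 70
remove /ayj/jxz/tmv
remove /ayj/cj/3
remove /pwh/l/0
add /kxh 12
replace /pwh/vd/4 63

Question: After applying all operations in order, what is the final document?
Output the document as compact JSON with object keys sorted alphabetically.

Answer: {"ayj":{"cj":[73,22,26],"dl":[39,88,95,82,25],"jkz":70,"jxz":{"pdj":69}},"kxh":12,"pwh":{"l":[78,0,10],"vd":[97,36,8,76,63]}}

Derivation:
After op 1 (add /ayj/cj/0 73): {"ayj":{"cj":[73,22,52,90],"dl":[39,88,95,82,25],"jxz":{"pdj":69,"tmv":31}},"pwh":{"l":[64,78,0,10],"vd":[97,36,8,76,28]}}
After op 2 (replace /ayj/cj/2 26): {"ayj":{"cj":[73,22,26,90],"dl":[39,88,95,82,25],"jxz":{"pdj":69,"tmv":31}},"pwh":{"l":[64,78,0,10],"vd":[97,36,8,76,28]}}
After op 3 (add /ayj/jkz 70): {"ayj":{"cj":[73,22,26,90],"dl":[39,88,95,82,25],"jkz":70,"jxz":{"pdj":69,"tmv":31}},"pwh":{"l":[64,78,0,10],"vd":[97,36,8,76,28]}}
After op 4 (remove /ayj/jxz/tmv): {"ayj":{"cj":[73,22,26,90],"dl":[39,88,95,82,25],"jkz":70,"jxz":{"pdj":69}},"pwh":{"l":[64,78,0,10],"vd":[97,36,8,76,28]}}
After op 5 (remove /ayj/cj/3): {"ayj":{"cj":[73,22,26],"dl":[39,88,95,82,25],"jkz":70,"jxz":{"pdj":69}},"pwh":{"l":[64,78,0,10],"vd":[97,36,8,76,28]}}
After op 6 (remove /pwh/l/0): {"ayj":{"cj":[73,22,26],"dl":[39,88,95,82,25],"jkz":70,"jxz":{"pdj":69}},"pwh":{"l":[78,0,10],"vd":[97,36,8,76,28]}}
After op 7 (add /kxh 12): {"ayj":{"cj":[73,22,26],"dl":[39,88,95,82,25],"jkz":70,"jxz":{"pdj":69}},"kxh":12,"pwh":{"l":[78,0,10],"vd":[97,36,8,76,28]}}
After op 8 (replace /pwh/vd/4 63): {"ayj":{"cj":[73,22,26],"dl":[39,88,95,82,25],"jkz":70,"jxz":{"pdj":69}},"kxh":12,"pwh":{"l":[78,0,10],"vd":[97,36,8,76,63]}}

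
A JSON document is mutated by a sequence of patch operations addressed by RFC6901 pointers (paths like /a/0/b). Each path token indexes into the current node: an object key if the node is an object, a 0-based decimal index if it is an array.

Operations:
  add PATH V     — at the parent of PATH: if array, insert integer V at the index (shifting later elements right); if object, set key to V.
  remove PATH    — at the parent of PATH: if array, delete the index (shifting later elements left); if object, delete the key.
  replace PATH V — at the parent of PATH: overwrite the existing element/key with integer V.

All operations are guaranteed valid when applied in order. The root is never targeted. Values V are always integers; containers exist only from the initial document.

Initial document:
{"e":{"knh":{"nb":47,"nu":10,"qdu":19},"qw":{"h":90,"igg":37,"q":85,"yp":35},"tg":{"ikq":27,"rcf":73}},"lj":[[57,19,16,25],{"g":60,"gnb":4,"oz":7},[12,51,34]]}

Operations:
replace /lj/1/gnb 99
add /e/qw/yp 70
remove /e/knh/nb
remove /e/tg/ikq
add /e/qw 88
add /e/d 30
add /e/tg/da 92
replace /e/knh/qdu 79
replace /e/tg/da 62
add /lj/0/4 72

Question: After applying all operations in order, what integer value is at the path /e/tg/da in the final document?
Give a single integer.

Answer: 62

Derivation:
After op 1 (replace /lj/1/gnb 99): {"e":{"knh":{"nb":47,"nu":10,"qdu":19},"qw":{"h":90,"igg":37,"q":85,"yp":35},"tg":{"ikq":27,"rcf":73}},"lj":[[57,19,16,25],{"g":60,"gnb":99,"oz":7},[12,51,34]]}
After op 2 (add /e/qw/yp 70): {"e":{"knh":{"nb":47,"nu":10,"qdu":19},"qw":{"h":90,"igg":37,"q":85,"yp":70},"tg":{"ikq":27,"rcf":73}},"lj":[[57,19,16,25],{"g":60,"gnb":99,"oz":7},[12,51,34]]}
After op 3 (remove /e/knh/nb): {"e":{"knh":{"nu":10,"qdu":19},"qw":{"h":90,"igg":37,"q":85,"yp":70},"tg":{"ikq":27,"rcf":73}},"lj":[[57,19,16,25],{"g":60,"gnb":99,"oz":7},[12,51,34]]}
After op 4 (remove /e/tg/ikq): {"e":{"knh":{"nu":10,"qdu":19},"qw":{"h":90,"igg":37,"q":85,"yp":70},"tg":{"rcf":73}},"lj":[[57,19,16,25],{"g":60,"gnb":99,"oz":7},[12,51,34]]}
After op 5 (add /e/qw 88): {"e":{"knh":{"nu":10,"qdu":19},"qw":88,"tg":{"rcf":73}},"lj":[[57,19,16,25],{"g":60,"gnb":99,"oz":7},[12,51,34]]}
After op 6 (add /e/d 30): {"e":{"d":30,"knh":{"nu":10,"qdu":19},"qw":88,"tg":{"rcf":73}},"lj":[[57,19,16,25],{"g":60,"gnb":99,"oz":7},[12,51,34]]}
After op 7 (add /e/tg/da 92): {"e":{"d":30,"knh":{"nu":10,"qdu":19},"qw":88,"tg":{"da":92,"rcf":73}},"lj":[[57,19,16,25],{"g":60,"gnb":99,"oz":7},[12,51,34]]}
After op 8 (replace /e/knh/qdu 79): {"e":{"d":30,"knh":{"nu":10,"qdu":79},"qw":88,"tg":{"da":92,"rcf":73}},"lj":[[57,19,16,25],{"g":60,"gnb":99,"oz":7},[12,51,34]]}
After op 9 (replace /e/tg/da 62): {"e":{"d":30,"knh":{"nu":10,"qdu":79},"qw":88,"tg":{"da":62,"rcf":73}},"lj":[[57,19,16,25],{"g":60,"gnb":99,"oz":7},[12,51,34]]}
After op 10 (add /lj/0/4 72): {"e":{"d":30,"knh":{"nu":10,"qdu":79},"qw":88,"tg":{"da":62,"rcf":73}},"lj":[[57,19,16,25,72],{"g":60,"gnb":99,"oz":7},[12,51,34]]}
Value at /e/tg/da: 62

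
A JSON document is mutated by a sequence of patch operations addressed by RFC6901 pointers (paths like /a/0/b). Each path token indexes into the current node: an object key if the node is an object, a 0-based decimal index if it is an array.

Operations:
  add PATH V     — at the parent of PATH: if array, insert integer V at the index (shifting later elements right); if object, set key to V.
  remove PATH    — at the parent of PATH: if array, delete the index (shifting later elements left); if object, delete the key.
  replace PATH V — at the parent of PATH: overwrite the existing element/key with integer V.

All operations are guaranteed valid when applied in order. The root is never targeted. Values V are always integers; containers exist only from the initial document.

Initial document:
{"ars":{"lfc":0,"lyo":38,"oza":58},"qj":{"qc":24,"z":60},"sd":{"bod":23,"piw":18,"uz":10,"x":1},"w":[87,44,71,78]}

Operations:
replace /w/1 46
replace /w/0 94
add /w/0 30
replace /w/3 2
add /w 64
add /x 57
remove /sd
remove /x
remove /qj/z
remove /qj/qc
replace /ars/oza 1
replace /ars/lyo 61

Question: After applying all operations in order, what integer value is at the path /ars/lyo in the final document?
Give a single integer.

After op 1 (replace /w/1 46): {"ars":{"lfc":0,"lyo":38,"oza":58},"qj":{"qc":24,"z":60},"sd":{"bod":23,"piw":18,"uz":10,"x":1},"w":[87,46,71,78]}
After op 2 (replace /w/0 94): {"ars":{"lfc":0,"lyo":38,"oza":58},"qj":{"qc":24,"z":60},"sd":{"bod":23,"piw":18,"uz":10,"x":1},"w":[94,46,71,78]}
After op 3 (add /w/0 30): {"ars":{"lfc":0,"lyo":38,"oza":58},"qj":{"qc":24,"z":60},"sd":{"bod":23,"piw":18,"uz":10,"x":1},"w":[30,94,46,71,78]}
After op 4 (replace /w/3 2): {"ars":{"lfc":0,"lyo":38,"oza":58},"qj":{"qc":24,"z":60},"sd":{"bod":23,"piw":18,"uz":10,"x":1},"w":[30,94,46,2,78]}
After op 5 (add /w 64): {"ars":{"lfc":0,"lyo":38,"oza":58},"qj":{"qc":24,"z":60},"sd":{"bod":23,"piw":18,"uz":10,"x":1},"w":64}
After op 6 (add /x 57): {"ars":{"lfc":0,"lyo":38,"oza":58},"qj":{"qc":24,"z":60},"sd":{"bod":23,"piw":18,"uz":10,"x":1},"w":64,"x":57}
After op 7 (remove /sd): {"ars":{"lfc":0,"lyo":38,"oza":58},"qj":{"qc":24,"z":60},"w":64,"x":57}
After op 8 (remove /x): {"ars":{"lfc":0,"lyo":38,"oza":58},"qj":{"qc":24,"z":60},"w":64}
After op 9 (remove /qj/z): {"ars":{"lfc":0,"lyo":38,"oza":58},"qj":{"qc":24},"w":64}
After op 10 (remove /qj/qc): {"ars":{"lfc":0,"lyo":38,"oza":58},"qj":{},"w":64}
After op 11 (replace /ars/oza 1): {"ars":{"lfc":0,"lyo":38,"oza":1},"qj":{},"w":64}
After op 12 (replace /ars/lyo 61): {"ars":{"lfc":0,"lyo":61,"oza":1},"qj":{},"w":64}
Value at /ars/lyo: 61

Answer: 61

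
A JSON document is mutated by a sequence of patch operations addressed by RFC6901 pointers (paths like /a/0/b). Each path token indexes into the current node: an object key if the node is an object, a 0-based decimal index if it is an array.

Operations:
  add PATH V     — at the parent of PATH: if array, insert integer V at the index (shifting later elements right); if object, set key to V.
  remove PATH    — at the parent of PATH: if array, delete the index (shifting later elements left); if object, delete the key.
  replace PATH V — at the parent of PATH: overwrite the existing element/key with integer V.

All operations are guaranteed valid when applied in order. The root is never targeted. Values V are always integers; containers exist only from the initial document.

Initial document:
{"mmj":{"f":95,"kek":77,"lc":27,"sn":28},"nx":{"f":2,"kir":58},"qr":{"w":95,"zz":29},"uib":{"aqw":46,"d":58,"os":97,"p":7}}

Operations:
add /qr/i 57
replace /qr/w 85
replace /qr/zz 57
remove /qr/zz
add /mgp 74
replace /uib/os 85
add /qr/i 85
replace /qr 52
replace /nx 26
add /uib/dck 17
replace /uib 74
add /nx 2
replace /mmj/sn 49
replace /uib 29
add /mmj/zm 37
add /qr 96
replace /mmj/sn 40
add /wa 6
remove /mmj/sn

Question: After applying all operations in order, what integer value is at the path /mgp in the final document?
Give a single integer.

After op 1 (add /qr/i 57): {"mmj":{"f":95,"kek":77,"lc":27,"sn":28},"nx":{"f":2,"kir":58},"qr":{"i":57,"w":95,"zz":29},"uib":{"aqw":46,"d":58,"os":97,"p":7}}
After op 2 (replace /qr/w 85): {"mmj":{"f":95,"kek":77,"lc":27,"sn":28},"nx":{"f":2,"kir":58},"qr":{"i":57,"w":85,"zz":29},"uib":{"aqw":46,"d":58,"os":97,"p":7}}
After op 3 (replace /qr/zz 57): {"mmj":{"f":95,"kek":77,"lc":27,"sn":28},"nx":{"f":2,"kir":58},"qr":{"i":57,"w":85,"zz":57},"uib":{"aqw":46,"d":58,"os":97,"p":7}}
After op 4 (remove /qr/zz): {"mmj":{"f":95,"kek":77,"lc":27,"sn":28},"nx":{"f":2,"kir":58},"qr":{"i":57,"w":85},"uib":{"aqw":46,"d":58,"os":97,"p":7}}
After op 5 (add /mgp 74): {"mgp":74,"mmj":{"f":95,"kek":77,"lc":27,"sn":28},"nx":{"f":2,"kir":58},"qr":{"i":57,"w":85},"uib":{"aqw":46,"d":58,"os":97,"p":7}}
After op 6 (replace /uib/os 85): {"mgp":74,"mmj":{"f":95,"kek":77,"lc":27,"sn":28},"nx":{"f":2,"kir":58},"qr":{"i":57,"w":85},"uib":{"aqw":46,"d":58,"os":85,"p":7}}
After op 7 (add /qr/i 85): {"mgp":74,"mmj":{"f":95,"kek":77,"lc":27,"sn":28},"nx":{"f":2,"kir":58},"qr":{"i":85,"w":85},"uib":{"aqw":46,"d":58,"os":85,"p":7}}
After op 8 (replace /qr 52): {"mgp":74,"mmj":{"f":95,"kek":77,"lc":27,"sn":28},"nx":{"f":2,"kir":58},"qr":52,"uib":{"aqw":46,"d":58,"os":85,"p":7}}
After op 9 (replace /nx 26): {"mgp":74,"mmj":{"f":95,"kek":77,"lc":27,"sn":28},"nx":26,"qr":52,"uib":{"aqw":46,"d":58,"os":85,"p":7}}
After op 10 (add /uib/dck 17): {"mgp":74,"mmj":{"f":95,"kek":77,"lc":27,"sn":28},"nx":26,"qr":52,"uib":{"aqw":46,"d":58,"dck":17,"os":85,"p":7}}
After op 11 (replace /uib 74): {"mgp":74,"mmj":{"f":95,"kek":77,"lc":27,"sn":28},"nx":26,"qr":52,"uib":74}
After op 12 (add /nx 2): {"mgp":74,"mmj":{"f":95,"kek":77,"lc":27,"sn":28},"nx":2,"qr":52,"uib":74}
After op 13 (replace /mmj/sn 49): {"mgp":74,"mmj":{"f":95,"kek":77,"lc":27,"sn":49},"nx":2,"qr":52,"uib":74}
After op 14 (replace /uib 29): {"mgp":74,"mmj":{"f":95,"kek":77,"lc":27,"sn":49},"nx":2,"qr":52,"uib":29}
After op 15 (add /mmj/zm 37): {"mgp":74,"mmj":{"f":95,"kek":77,"lc":27,"sn":49,"zm":37},"nx":2,"qr":52,"uib":29}
After op 16 (add /qr 96): {"mgp":74,"mmj":{"f":95,"kek":77,"lc":27,"sn":49,"zm":37},"nx":2,"qr":96,"uib":29}
After op 17 (replace /mmj/sn 40): {"mgp":74,"mmj":{"f":95,"kek":77,"lc":27,"sn":40,"zm":37},"nx":2,"qr":96,"uib":29}
After op 18 (add /wa 6): {"mgp":74,"mmj":{"f":95,"kek":77,"lc":27,"sn":40,"zm":37},"nx":2,"qr":96,"uib":29,"wa":6}
After op 19 (remove /mmj/sn): {"mgp":74,"mmj":{"f":95,"kek":77,"lc":27,"zm":37},"nx":2,"qr":96,"uib":29,"wa":6}
Value at /mgp: 74

Answer: 74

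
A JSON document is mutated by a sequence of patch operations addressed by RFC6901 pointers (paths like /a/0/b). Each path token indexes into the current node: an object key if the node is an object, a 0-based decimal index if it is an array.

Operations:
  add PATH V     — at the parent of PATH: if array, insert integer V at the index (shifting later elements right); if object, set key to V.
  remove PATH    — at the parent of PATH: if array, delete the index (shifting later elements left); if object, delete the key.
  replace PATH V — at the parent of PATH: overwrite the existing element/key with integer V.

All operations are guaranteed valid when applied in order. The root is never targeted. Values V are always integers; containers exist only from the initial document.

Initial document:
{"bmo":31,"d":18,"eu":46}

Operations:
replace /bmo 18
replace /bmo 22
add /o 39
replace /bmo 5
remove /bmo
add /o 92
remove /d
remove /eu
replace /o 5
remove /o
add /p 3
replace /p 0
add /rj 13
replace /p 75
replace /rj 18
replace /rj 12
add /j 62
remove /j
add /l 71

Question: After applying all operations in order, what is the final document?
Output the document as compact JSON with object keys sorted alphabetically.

After op 1 (replace /bmo 18): {"bmo":18,"d":18,"eu":46}
After op 2 (replace /bmo 22): {"bmo":22,"d":18,"eu":46}
After op 3 (add /o 39): {"bmo":22,"d":18,"eu":46,"o":39}
After op 4 (replace /bmo 5): {"bmo":5,"d":18,"eu":46,"o":39}
After op 5 (remove /bmo): {"d":18,"eu":46,"o":39}
After op 6 (add /o 92): {"d":18,"eu":46,"o":92}
After op 7 (remove /d): {"eu":46,"o":92}
After op 8 (remove /eu): {"o":92}
After op 9 (replace /o 5): {"o":5}
After op 10 (remove /o): {}
After op 11 (add /p 3): {"p":3}
After op 12 (replace /p 0): {"p":0}
After op 13 (add /rj 13): {"p":0,"rj":13}
After op 14 (replace /p 75): {"p":75,"rj":13}
After op 15 (replace /rj 18): {"p":75,"rj":18}
After op 16 (replace /rj 12): {"p":75,"rj":12}
After op 17 (add /j 62): {"j":62,"p":75,"rj":12}
After op 18 (remove /j): {"p":75,"rj":12}
After op 19 (add /l 71): {"l":71,"p":75,"rj":12}

Answer: {"l":71,"p":75,"rj":12}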